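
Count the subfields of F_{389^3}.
F_{389^3} has 2 subfields

The subfields of F_{p^n} are exactly the fields F_{p^d} for d | n (each is the fixed field of the unique index-d subgroup of Gal(F_{p^n}/F_p) ≅ Z/nZ). The divisors of n = 3 are {1, 3}, giving 2 subfields: F_{389^1}, F_{389^3}.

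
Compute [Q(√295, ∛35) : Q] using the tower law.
[Q(√295, ∛35) : Q] = 6

Let L = Q(√295, ∛35). Since Q(√295) ⊂ L and [Q(√295):Q] = 2, the tower law gives 2 | [L:Q]. Likewise Q(∛35) ⊂ L with [Q(∛35):Q] = 3 (because 35 is not a perfect cube), so 3 | [L:Q]. As gcd(2,3) = 1, [L:Q] is divisible by 6. Conversely L is generated over Q by √295 and ∛35, so [L:Q] ≤ 2·3 = 6. Therefore [Q(√295, ∛35) : Q] = 6.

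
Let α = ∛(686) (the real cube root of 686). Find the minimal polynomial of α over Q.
m_α(x) = x^3 - 686

α satisfies α^3 = 686, so x^3 - 686 annihilates α. By the rational root test, a rational root p/q (in lowest terms) of x^3 - 686 would satisfy p^3 = 686 q^3, forcing q = 1 and p^3 = 686; but 686 is not a perfect cube, contradiction. A monic cubic over Q with no rational root is irreducible (any nontrivial factorization would include a linear factor). Hence x^3 - 686 is the minimal polynomial of α, and in particular [Q(α):Q] = 3.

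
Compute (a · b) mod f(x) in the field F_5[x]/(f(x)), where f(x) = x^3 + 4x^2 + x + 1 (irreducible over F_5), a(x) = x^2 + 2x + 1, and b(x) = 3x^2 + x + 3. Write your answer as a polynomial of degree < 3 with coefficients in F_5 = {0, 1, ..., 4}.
a · b ≡ 4x + 3 (mod f(x))

Multiply in F_5[x]: a(x)·b(x) = (x^2 + 2x + 1)·(3x^2 + x + 3) = 3x^4 + 2x^3 + 3x^2 + 2x + 3. This has degree ≥ 3, so divide by f(x) over F_5: 3x^4 + 2x^3 + 3x^2 + 2x + 3 = (3x)·(x^3 + 4x^2 + x + 1) + (4x + 3). Hence a·b ≡ 4x + 3 (mod f). (F_5[x]/(f) is a field with 5^3 = 125 elements since f is irreducible of degree 3.)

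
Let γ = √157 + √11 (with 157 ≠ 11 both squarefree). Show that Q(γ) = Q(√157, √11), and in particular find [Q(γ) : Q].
[Q(γ) : Q] = 4 (equivalently, Q(γ) = Q(√157, √11))

Obviously Q(γ) ⊆ Q(√157, √11), and [Q(√157, √11):Q] = 4 (since 157, 11 are distinct squarefree integers > 1 with 1727 not a perfect square). To show equality we compute the minimal polynomial of γ. From γ = √157 + √11: γ^2 = 157 + 2√(1727) + 11 = 168 + 2√(1727), so γ^2 - 168 = 2√(1727); squaring, (γ^2 - 168)^2 = 4·1727, i.e. γ^4 - 336γ^2 + 28224 - 6908 = 0, i.e. γ^4 - 336γ^2 + 21316 = 0. So γ is a root of x^4 - 336x^2 + 21316. This polynomial is irreducible over Q: it has no rational root (each ±√157 ± √11 is irrational), and any factorization into two quadratics over Q would force √(1727) ∈ Q (pairing opposite roots) or √157, √11 ∈ Q (other pairings), all impossible. Hence [Q(γ):Q] = 4 = [Q(√157, √11):Q], so Q(γ) = Q(√157, √11).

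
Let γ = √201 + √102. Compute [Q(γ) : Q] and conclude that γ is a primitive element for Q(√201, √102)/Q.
[Q(γ) : Q] = 4 (equivalently, Q(γ) = Q(√201, √102))

Obviously Q(γ) ⊆ Q(√201, √102), and [Q(√201, √102):Q] = 4 (since 201, 102 are distinct squarefree integers > 1 with 20502 not a perfect square). To show equality we compute the minimal polynomial of γ. From γ = √201 + √102: γ^2 = 201 + 2√(20502) + 102 = 303 + 2√(20502), so γ^2 - 303 = 2√(20502); squaring, (γ^2 - 303)^2 = 4·20502, i.e. γ^4 - 606γ^2 + 91809 - 82008 = 0, i.e. γ^4 - 606γ^2 + 9801 = 0. So γ is a root of x^4 - 606x^2 + 9801. This polynomial is irreducible over Q: it has no rational root (each ±√201 ± √102 is irrational), and any factorization into two quadratics over Q would force √(20502) ∈ Q (pairing opposite roots) or √201, √102 ∈ Q (other pairings), all impossible. Hence [Q(γ):Q] = 4 = [Q(√201, √102):Q], so Q(γ) = Q(√201, √102).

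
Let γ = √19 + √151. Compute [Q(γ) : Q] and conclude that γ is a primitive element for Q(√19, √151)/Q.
[Q(γ) : Q] = 4 (equivalently, Q(γ) = Q(√19, √151))

Obviously Q(γ) ⊆ Q(√19, √151), and [Q(√19, √151):Q] = 4 (since 19, 151 are distinct squarefree integers > 1 with 2869 not a perfect square). To show equality we compute the minimal polynomial of γ. From γ = √19 + √151: γ^2 = 19 + 2√(2869) + 151 = 170 + 2√(2869), so γ^2 - 170 = 2√(2869); squaring, (γ^2 - 170)^2 = 4·2869, i.e. γ^4 - 340γ^2 + 28900 - 11476 = 0, i.e. γ^4 - 340γ^2 + 17424 = 0. So γ is a root of x^4 - 340x^2 + 17424. This polynomial is irreducible over Q: it has no rational root (each ±√19 ± √151 is irrational), and any factorization into two quadratics over Q would force √(2869) ∈ Q (pairing opposite roots) or √19, √151 ∈ Q (other pairings), all impossible. Hence [Q(γ):Q] = 4 = [Q(√19, √151):Q], so Q(γ) = Q(√19, √151).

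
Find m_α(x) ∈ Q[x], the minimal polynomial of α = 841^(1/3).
m_α(x) = x^3 - 841

α satisfies α^3 = 841, so x^3 - 841 annihilates α. By the rational root test, a rational root p/q (in lowest terms) of x^3 - 841 would satisfy p^3 = 841 q^3, forcing q = 1 and p^3 = 841; but 841 is not a perfect cube, contradiction. A monic cubic over Q with no rational root is irreducible (any nontrivial factorization would include a linear factor). Hence x^3 - 841 is the minimal polynomial of α, and in particular [Q(α):Q] = 3.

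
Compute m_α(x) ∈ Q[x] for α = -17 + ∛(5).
m_α(x) = x^3 + 51x^2 + 867x + 4908

Set β = α + 17 = ∛(5), so β^3 = 5. Then (α + 17)^3 - 5 = 0, i.e. α is a root of g(x) = (x + 17)^3 - 5 = x^3 + 51x^2 + 867x + 4908. Since g(x) = h(x + 17) where h(x) = x^3 - 5, and h is irreducible over Q (because 5 is not a perfect cube, so h has no rational root, and a monic cubic with no rational root is irreducible), g is also irreducible (irreducibility is preserved under the substitution x → x + 17). Hence m_α(x) = x^3 + 51x^2 + 867x + 4908.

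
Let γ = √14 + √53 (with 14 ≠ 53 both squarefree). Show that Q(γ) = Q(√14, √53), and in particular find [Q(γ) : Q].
[Q(γ) : Q] = 4 (equivalently, Q(γ) = Q(√14, √53))

Obviously Q(γ) ⊆ Q(√14, √53), and [Q(√14, √53):Q] = 4 (since 14, 53 are distinct squarefree integers > 1 with 742 not a perfect square). To show equality we compute the minimal polynomial of γ. From γ = √14 + √53: γ^2 = 14 + 2√(742) + 53 = 67 + 2√(742), so γ^2 - 67 = 2√(742); squaring, (γ^2 - 67)^2 = 4·742, i.e. γ^4 - 134γ^2 + 4489 - 2968 = 0, i.e. γ^4 - 134γ^2 + 1521 = 0. So γ is a root of x^4 - 134x^2 + 1521. This polynomial is irreducible over Q: it has no rational root (each ±√14 ± √53 is irrational), and any factorization into two quadratics over Q would force √(742) ∈ Q (pairing opposite roots) or √14, √53 ∈ Q (other pairings), all impossible. Hence [Q(γ):Q] = 4 = [Q(√14, √53):Q], so Q(γ) = Q(√14, √53).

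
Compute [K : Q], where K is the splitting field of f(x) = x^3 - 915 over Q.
[K : Q] = 6

The roots of x^3 - 915 are ∛915, ω∛915, ω^2∛915 where ω = e^(2πi/3) is a primitive cube root of unity, so K = Q(∛915, ω). Now [Q(∛915):Q] = 3 (since 915 is not a perfect cube, x^3 - 915 is irreducible) and [Q(ω):Q] = 2. Both 2 and 3 divide [K:Q], and [K:Q] ≤ 3·2 = 6, so [K:Q] = 6. (Equivalently: Q(∛915) ⊂ R but ω ∉ R, so [K : Q(∛915)] = 2.)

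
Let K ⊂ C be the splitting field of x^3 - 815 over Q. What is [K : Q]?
[K : Q] = 6

The roots of x^3 - 815 are ∛815, ω∛815, ω^2∛815 where ω = e^(2πi/3) is a primitive cube root of unity, so K = Q(∛815, ω). Now [Q(∛815):Q] = 3 (since 815 is not a perfect cube, x^3 - 815 is irreducible) and [Q(ω):Q] = 2. Both 2 and 3 divide [K:Q], and [K:Q] ≤ 3·2 = 6, so [K:Q] = 6. (Equivalently: Q(∛815) ⊂ R but ω ∉ R, so [K : Q(∛815)] = 2.)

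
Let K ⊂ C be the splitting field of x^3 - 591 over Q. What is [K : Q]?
[K : Q] = 6

The roots of x^3 - 591 are ∛591, ω∛591, ω^2∛591 where ω = e^(2πi/3) is a primitive cube root of unity, so K = Q(∛591, ω). Now [Q(∛591):Q] = 3 (since 591 is not a perfect cube, x^3 - 591 is irreducible) and [Q(ω):Q] = 2. Both 2 and 3 divide [K:Q], and [K:Q] ≤ 3·2 = 6, so [K:Q] = 6. (Equivalently: Q(∛591) ⊂ R but ω ∉ R, so [K : Q(∛591)] = 2.)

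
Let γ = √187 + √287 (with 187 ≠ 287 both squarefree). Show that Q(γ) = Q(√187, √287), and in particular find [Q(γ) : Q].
[Q(γ) : Q] = 4 (equivalently, Q(γ) = Q(√187, √287))

Obviously Q(γ) ⊆ Q(√187, √287), and [Q(√187, √287):Q] = 4 (since 187, 287 are distinct squarefree integers > 1 with 53669 not a perfect square). To show equality we compute the minimal polynomial of γ. From γ = √187 + √287: γ^2 = 187 + 2√(53669) + 287 = 474 + 2√(53669), so γ^2 - 474 = 2√(53669); squaring, (γ^2 - 474)^2 = 4·53669, i.e. γ^4 - 948γ^2 + 224676 - 214676 = 0, i.e. γ^4 - 948γ^2 + 10000 = 0. So γ is a root of x^4 - 948x^2 + 10000. This polynomial is irreducible over Q: it has no rational root (each ±√187 ± √287 is irrational), and any factorization into two quadratics over Q would force √(53669) ∈ Q (pairing opposite roots) or √187, √287 ∈ Q (other pairings), all impossible. Hence [Q(γ):Q] = 4 = [Q(√187, √287):Q], so Q(γ) = Q(√187, √287).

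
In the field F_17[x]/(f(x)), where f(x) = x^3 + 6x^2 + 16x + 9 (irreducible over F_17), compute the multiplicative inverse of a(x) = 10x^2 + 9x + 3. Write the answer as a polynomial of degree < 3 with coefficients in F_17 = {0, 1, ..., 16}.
a(x)^(-1) ≡ 11x^2 + 14x + 1 (mod f(x))

Since f is irreducible over F_17, F_17[x]/(f) is a field and a(x) ≠ 0 has an inverse. Apply the extended Euclidean algorithm to f(x) and a(x) in F_17[x]: f(x) = (12x)·a(x) + (14x + 9);  a(x) = (8x + 4)·(14x + 9) + (1). The last nonzero remainder is the constant 1 = gcd(f, a) in F_17. Back-substituting through the division chain expresses 1 = s(x)·a(x) + t(x)·f(x) with s(x) ≡ 11x^2 + 14x + 1 (mod f), so a(x)^(-1) ≡ s(x) = 11x^2 + 14x + 1 (mod f). Check: (10x^2 + 9x + 3)·(11x^2 + 14x + 1) = 8x^4 + x^3 + 16x^2 + 3 ≡ 1 (mod x^3 + 6x^2 + 16x + 9).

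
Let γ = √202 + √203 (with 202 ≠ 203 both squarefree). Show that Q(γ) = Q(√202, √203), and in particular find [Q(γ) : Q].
[Q(γ) : Q] = 4 (equivalently, Q(γ) = Q(√202, √203))

Obviously Q(γ) ⊆ Q(√202, √203), and [Q(√202, √203):Q] = 4 (since 202, 203 are distinct squarefree integers > 1 with 41006 not a perfect square). To show equality we compute the minimal polynomial of γ. From γ = √202 + √203: γ^2 = 202 + 2√(41006) + 203 = 405 + 2√(41006), so γ^2 - 405 = 2√(41006); squaring, (γ^2 - 405)^2 = 4·41006, i.e. γ^4 - 810γ^2 + 164025 - 164024 = 0, i.e. γ^4 - 810γ^2 + 1 = 0. So γ is a root of x^4 - 810x^2 + 1. This polynomial is irreducible over Q: it has no rational root (each ±√202 ± √203 is irrational), and any factorization into two quadratics over Q would force √(41006) ∈ Q (pairing opposite roots) or √202, √203 ∈ Q (other pairings), all impossible. Hence [Q(γ):Q] = 4 = [Q(√202, √203):Q], so Q(γ) = Q(√202, √203).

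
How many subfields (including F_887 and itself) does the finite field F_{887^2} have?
F_{887^2} has 2 subfields

The subfields of F_{p^n} are exactly the fields F_{p^d} for d | n (each is the fixed field of the unique index-d subgroup of Gal(F_{p^n}/F_p) ≅ Z/nZ). The divisors of n = 2 are {1, 2}, giving 2 subfields: F_{887^1}, F_{887^2}.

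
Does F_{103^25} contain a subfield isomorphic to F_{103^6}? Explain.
No: F_{103^6} is not a subfield of F_{103^25}

F_{p^m} embeds in F_{p^n} iff m | n. Here 6 ∤ 25 (since 25 = 4·6 + 1 with remainder 1 ≠ 0), so F_{103^6} is not a subfield of F_{103^25}. Equivalently: if it were, the tower law would give 6 = [F_{103^6}:F_103] dividing [F_{103^25}:F_103] = 25, contradiction.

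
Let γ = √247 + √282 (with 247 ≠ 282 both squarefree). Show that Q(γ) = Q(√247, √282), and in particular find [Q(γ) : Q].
[Q(γ) : Q] = 4 (equivalently, Q(γ) = Q(√247, √282))

Obviously Q(γ) ⊆ Q(√247, √282), and [Q(√247, √282):Q] = 4 (since 247, 282 are distinct squarefree integers > 1 with 69654 not a perfect square). To show equality we compute the minimal polynomial of γ. From γ = √247 + √282: γ^2 = 247 + 2√(69654) + 282 = 529 + 2√(69654), so γ^2 - 529 = 2√(69654); squaring, (γ^2 - 529)^2 = 4·69654, i.e. γ^4 - 1058γ^2 + 279841 - 278616 = 0, i.e. γ^4 - 1058γ^2 + 1225 = 0. So γ is a root of x^4 - 1058x^2 + 1225. This polynomial is irreducible over Q: it has no rational root (each ±√247 ± √282 is irrational), and any factorization into two quadratics over Q would force √(69654) ∈ Q (pairing opposite roots) or √247, √282 ∈ Q (other pairings), all impossible. Hence [Q(γ):Q] = 4 = [Q(√247, √282):Q], so Q(γ) = Q(√247, √282).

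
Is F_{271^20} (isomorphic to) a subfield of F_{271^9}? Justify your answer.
No: F_{271^20} is not a subfield of F_{271^9}

F_{p^m} embeds in F_{p^n} iff m | n. Here 20 ∤ 9 (since 9 = 0·20 + 9 with remainder 9 ≠ 0), so F_{271^20} is not a subfield of F_{271^9}. Equivalently: if it were, the tower law would give 20 = [F_{271^20}:F_271] dividing [F_{271^9}:F_271] = 9, contradiction.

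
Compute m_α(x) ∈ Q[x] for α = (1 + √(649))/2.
m_α(x) = x^2 - x - 162

From 2α - 1 = √(649), squaring gives (2α - 1)^2 = 649, i.e. 4α^2 - 4α + 1 = 649, so α^2 - α + (1 - 649)/4 = 0. Since 649 ≡ 1 (mod 4), (1 - 649)/4 = -162 ∈ Z. The polynomial x^2 - x - 162 has discriminant 1 - 4·(-162) = 649, which is not a perfect square in Q (d = 649 is squarefree and ≠ 1), so x^2 - x - 162 is irreducible over Q. It is the minimal polynomial of α.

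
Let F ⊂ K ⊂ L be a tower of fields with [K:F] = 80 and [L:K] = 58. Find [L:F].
[L:F] = 4640

The tower law says that for any tower of field extensions F ⊂ K ⊂ L with finite degrees, [L:F] = [L:K] · [K:F]. Here this gives [L:F] = 58 · 80 = 4640.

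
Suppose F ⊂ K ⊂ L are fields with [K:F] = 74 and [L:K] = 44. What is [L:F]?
[L:F] = 3256

The tower law says that for any tower of field extensions F ⊂ K ⊂ L with finite degrees, [L:F] = [L:K] · [K:F]. Here this gives [L:F] = 44 · 74 = 3256.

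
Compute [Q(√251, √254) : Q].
[Q(√251, √254) : Q] = 4

[Q(√251):Q] = 2 (min poly x^2 - 251, irreducible since 251 is squarefree > 1). For the top step, suppose √254 ∈ Q(√251), say √254 = c + d√251 with c, d ∈ Q. Squaring: 254 = c^2 + 251d^2 + 2cd√251. Since √251 ∉ Q this forces 2cd = 0. If d = 0 then √254 = c ∈ Q, contradicting 254 squarefree > 1. If c = 0 then 254 = 251d^2, so 251·254 = (251d)^2 is a perfect square in Q — but 251·254 = 63754 is not a perfect square (since 251 and 254 are distinct squarefree integers). Contradiction. Hence √254 ∉ Q(√251), so x^2 - 254 stays irreducible over Q(√251) and [Q(√251, √254) : Q(√251)] = 2. By the tower law, [Q(√251, √254) : Q] = 2 · 2 = 4.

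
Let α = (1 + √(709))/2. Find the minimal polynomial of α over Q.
m_α(x) = x^2 - x - 177

From 2α - 1 = √(709), squaring gives (2α - 1)^2 = 709, i.e. 4α^2 - 4α + 1 = 709, so α^2 - α + (1 - 709)/4 = 0. Since 709 ≡ 1 (mod 4), (1 - 709)/4 = -177 ∈ Z. The polynomial x^2 - x - 177 has discriminant 1 - 4·(-177) = 709, which is not a perfect square in Q (d = 709 is squarefree and ≠ 1), so x^2 - x - 177 is irreducible over Q. It is the minimal polynomial of α.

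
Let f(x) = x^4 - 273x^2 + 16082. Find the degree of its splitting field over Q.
[K : Q] = 4

Solving the quadratic in x^2: x^2 = (273 ± √(273^2 - 4·16082))/2 = (273 ± √10201)/2 = (273 ± 101)/2, giving x^2 = 86 or x^2 = 187. So f(x) = (x^2 - 86)(x^2 - 187) and the roots of f are ±√86, ±√187. Hence the splitting field is K = Q(√86, √187). Since 86 and 187 are distinct squarefree integers > 1, their product 16082 is not a perfect square, so √187 ∉ Q(√86). By the tower law [K:Q] = [Q(√86,√187):Q(√86)] · [Q(√86):Q] = 2 · 2 = 4.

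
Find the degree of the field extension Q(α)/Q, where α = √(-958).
[Q(α):Q] = 2

[Q(α):Q] equals the degree of the minimal polynomial of α. Here α^2 = -958 and x^2 + 958 is irreducible (d = -958 is squarefree, ≠ 1, hence not a square), so deg(m_α) = 2. Thus [Q(α):Q] = 2.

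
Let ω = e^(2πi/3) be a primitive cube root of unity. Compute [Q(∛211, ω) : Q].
[Q(∛211, ω) : Q] = 6

[Q(∛211):Q] = 3 (min poly x^3 - 211, irreducible since 211 is not a perfect cube). [Q(ω):Q] = 2 (min poly x^2 + x + 1). Since Q(∛211) ⊂ R and ω ∉ R, we have ω ∉ Q(∛211), so x^2 + x + 1 remains irreducible over Q(∛211) and [Q(∛211, ω) : Q(∛211)] = 2. By the tower law, [Q(∛211, ω) : Q] = 3 · 2 = 6. (In fact Q(∛211, ω) is the splitting field of x^3 - 211 over Q.)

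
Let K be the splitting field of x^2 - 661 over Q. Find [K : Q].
[K : Q] = 2

f(x) = x^2 - 661 factors as (x - √661)(x + √661). The splitting field is K = Q(√661). Since 661 is squarefree and > 1, it is not a perfect square, so x^2 - 661 is irreducible over Q and [Q(√661) : Q] = 2. Hence [K : Q] = 2.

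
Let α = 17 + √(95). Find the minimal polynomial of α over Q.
m_α(x) = x^2 - 34x + 194

From α - 17 = √(95), squaring gives (α - 17)^2 = 95, i.e. α^2 - 34α + 289 = 95, so α^2 - 34α + 194 = 0. The discriminant of x^2 - 34x + 194 is (-34)^2 - 4·(194) = 1156 - 776 = 380, and 4·(95) is not a perfect square in Q since 95 is squarefree and ≠ 1. Hence x^2 - 34x + 194 is irreducible over Q and is the minimal polynomial of α.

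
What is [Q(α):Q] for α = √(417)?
[Q(α):Q] = 2

[Q(α):Q] equals the degree of the minimal polynomial of α. Here α^2 = 417 and x^2 - 417 is irreducible (d = 417 is squarefree, ≠ 1, hence not a square), so deg(m_α) = 2. Thus [Q(α):Q] = 2.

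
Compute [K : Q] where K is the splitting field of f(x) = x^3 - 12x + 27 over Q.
[K : Q] = 6

By the rational root test, any rational root of the monic integer polynomial f(x) = x^3 - 12x + 27 must be an integer dividing the constant term 27, i.e. one of ±{1, 3, 9, 27}. Evaluating: f(1) = 16, f(-1) = 38, f(3) = 18, f(-3) = 36, f(9) = 648, f(-9) = -594, f(27) = 19386, f(-27) = -19332; none is 0, so f has no rational root and is therefore irreducible over Q (a cubic with no linear factor over a field is irreducible). For an irreducible cubic, the Galois group is A_3 or S_3 according as the discriminant disc(f) = -4a^3 - 27b^2 = -4·(-12)^3 - 27·(27)^2 = -12771 is or is not a square in Q. Here disc(f) = -12771 is not a perfect square in Q, so the Galois group of f over Q is not contained in A_3 and must be all of S_3. The splitting field has degree |S_3| = 6 over Q, so [K : Q] = 6.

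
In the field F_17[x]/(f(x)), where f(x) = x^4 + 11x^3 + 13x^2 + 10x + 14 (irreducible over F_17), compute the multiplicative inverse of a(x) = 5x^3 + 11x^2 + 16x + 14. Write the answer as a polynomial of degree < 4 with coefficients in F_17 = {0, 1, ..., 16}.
a(x)^(-1) ≡ 2x^3 + 5x^2 + 4x + 1 (mod f(x))

Since f is irreducible over F_17, F_17[x]/(f) is a field and a(x) ≠ 0 has an inverse. Apply the extended Euclidean algorithm to f(x) and a(x) in F_17[x]: f(x) = (7x + 14)·a(x) + (2x^2 + 11x + 5);  a(x) = (11x + 13)·(2x^2 + 11x + 5) + (5x);  (2x^2 + 11x + 5) = (14x + 9)·(5x) + (5). The last nonzero remainder is the constant 5 = gcd(f, a) in F_17. Back-substituting through the division chain expresses 5 = s(x)·a(x) + t(x)·f(x) with s(x) ≡ 10x^3 + 8x^2 + 3x + 5 (mod f), so (10x^3 + 8x^2 + 3x + 5)·a(x) ≡ 5 (mod f). Multiplying by 5^(-1) ≡ 7 in F_17 gives a(x)^(-1) ≡ 7·(10x^3 + 8x^2 + 3x + 5) ≡ 2x^3 + 5x^2 + 4x + 1 (mod f). Check: (5x^3 + 11x^2 + 16x + 14)·(2x^3 + 5x^2 + 4x + 1) = 10x^6 + 13x^5 + 5x^4 + 4x^3 + 9x^2 + 4x + 14 ≡ 1 (mod x^4 + 11x^3 + 13x^2 + 10x + 14).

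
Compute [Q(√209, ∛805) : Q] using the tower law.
[Q(√209, ∛805) : Q] = 6

Let L = Q(√209, ∛805). Since Q(√209) ⊂ L and [Q(√209):Q] = 2, the tower law gives 2 | [L:Q]. Likewise Q(∛805) ⊂ L with [Q(∛805):Q] = 3 (because 805 is not a perfect cube), so 3 | [L:Q]. As gcd(2,3) = 1, [L:Q] is divisible by 6. Conversely L is generated over Q by √209 and ∛805, so [L:Q] ≤ 2·3 = 6. Therefore [Q(√209, ∛805) : Q] = 6.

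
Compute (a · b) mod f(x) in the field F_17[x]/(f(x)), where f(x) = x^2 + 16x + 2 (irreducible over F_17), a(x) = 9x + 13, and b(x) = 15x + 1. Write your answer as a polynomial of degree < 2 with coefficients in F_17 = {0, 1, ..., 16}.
a · b ≡ 16x + 15 (mod f(x))

Multiply in F_17[x]: a(x)·b(x) = (9x + 13)·(15x + 1) = 16x^2 + 13. This has degree ≥ 2, so divide by f(x) over F_17: 16x^2 + 13 = (16)·(x^2 + 16x + 2) + (16x + 15). Hence a·b ≡ 16x + 15 (mod f). (F_17[x]/(f) is a field with 17^2 = 289 elements since f is irreducible of degree 2.)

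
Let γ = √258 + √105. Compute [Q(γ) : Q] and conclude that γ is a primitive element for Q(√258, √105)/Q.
[Q(γ) : Q] = 4 (equivalently, Q(γ) = Q(√258, √105))

Obviously Q(γ) ⊆ Q(√258, √105), and [Q(√258, √105):Q] = 4 (since 258, 105 are distinct squarefree integers > 1 with 27090 not a perfect square). To show equality we compute the minimal polynomial of γ. From γ = √258 + √105: γ^2 = 258 + 2√(27090) + 105 = 363 + 2√(27090), so γ^2 - 363 = 2√(27090); squaring, (γ^2 - 363)^2 = 4·27090, i.e. γ^4 - 726γ^2 + 131769 - 108360 = 0, i.e. γ^4 - 726γ^2 + 23409 = 0. So γ is a root of x^4 - 726x^2 + 23409. This polynomial is irreducible over Q: it has no rational root (each ±√258 ± √105 is irrational), and any factorization into two quadratics over Q would force √(27090) ∈ Q (pairing opposite roots) or √258, √105 ∈ Q (other pairings), all impossible. Hence [Q(γ):Q] = 4 = [Q(√258, √105):Q], so Q(γ) = Q(√258, √105).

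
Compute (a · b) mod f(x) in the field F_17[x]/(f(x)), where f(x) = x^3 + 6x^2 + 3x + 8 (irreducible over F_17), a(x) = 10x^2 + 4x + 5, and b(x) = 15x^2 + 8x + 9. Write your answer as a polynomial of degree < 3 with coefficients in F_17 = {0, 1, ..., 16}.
a · b ≡ 6x^2 + 5 (mod f(x))

Multiply in F_17[x]: a(x)·b(x) = (10x^2 + 4x + 5)·(15x^2 + 8x + 9) = 14x^4 + 4x^3 + 10x^2 + 8x + 11. This has degree ≥ 3, so divide by f(x) over F_17: 14x^4 + 4x^3 + 10x^2 + 8x + 11 = (14x + 5)·(x^3 + 6x^2 + 3x + 8) + (6x^2 + 5). Hence a·b ≡ 6x^2 + 5 (mod f). (F_17[x]/(f) is a field with 17^3 = 4913 elements since f is irreducible of degree 3.)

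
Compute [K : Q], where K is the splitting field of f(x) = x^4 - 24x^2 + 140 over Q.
[K : Q] = 4

Solving the quadratic in x^2: x^2 = (24 ± √(24^2 - 4·140))/2 = (24 ± √16)/2 = (24 ± 4)/2, giving x^2 = 10 or x^2 = 14. So f(x) = (x^2 - 10)(x^2 - 14) and the roots of f are ±√10, ±√14. Hence the splitting field is K = Q(√10, √14). Since 10 and 14 are distinct squarefree integers > 1, their product 140 is not a perfect square, so √14 ∉ Q(√10). By the tower law [K:Q] = [Q(√10,√14):Q(√10)] · [Q(√10):Q] = 2 · 2 = 4.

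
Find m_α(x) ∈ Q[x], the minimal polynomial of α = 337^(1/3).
m_α(x) = x^3 - 337

α satisfies α^3 = 337, so x^3 - 337 annihilates α. By the rational root test, a rational root p/q (in lowest terms) of x^3 - 337 would satisfy p^3 = 337 q^3, forcing q = 1 and p^3 = 337; but 337 is not a perfect cube, contradiction. A monic cubic over Q with no rational root is irreducible (any nontrivial factorization would include a linear factor). Hence x^3 - 337 is the minimal polynomial of α, and in particular [Q(α):Q] = 3.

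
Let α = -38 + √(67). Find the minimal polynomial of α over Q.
m_α(x) = x^2 + 76x + 1377

From α + 38 = √(67), squaring gives (α + 38)^2 = 67, i.e. α^2 + 76α + 1444 = 67, so α^2 + 76α + 1377 = 0. The discriminant of x^2 + 76x + 1377 is (76)^2 - 4·(1377) = 5776 - 5508 = 268, and 4·(67) is not a perfect square in Q since 67 is squarefree and ≠ 1. Hence x^2 + 76x + 1377 is irreducible over Q and is the minimal polynomial of α.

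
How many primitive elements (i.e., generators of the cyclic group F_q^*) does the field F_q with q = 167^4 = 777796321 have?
There are φ(777796320) = 175577088 primitive elements

F_q^* is cyclic of order q - 1 = 777796320. A cyclic group of order m has exactly φ(m) generators. Here m = 777796320 = 2^5 · 3 · 5 · 7 · 83 · 2789, so the number of primitive elements is φ(777796320) = 175577088.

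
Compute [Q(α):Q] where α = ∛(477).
[Q(α):Q] = 3

The minimal polynomial of α is x^3 - 477, irreducible over Q since 477 is not a perfect cube (so x^3 - 477 has no rational root). Hence [Q(α):Q] = deg(m_α) = 3.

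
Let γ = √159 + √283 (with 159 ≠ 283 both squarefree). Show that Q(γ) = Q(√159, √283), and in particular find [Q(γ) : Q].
[Q(γ) : Q] = 4 (equivalently, Q(γ) = Q(√159, √283))

Obviously Q(γ) ⊆ Q(√159, √283), and [Q(√159, √283):Q] = 4 (since 159, 283 are distinct squarefree integers > 1 with 44997 not a perfect square). To show equality we compute the minimal polynomial of γ. From γ = √159 + √283: γ^2 = 159 + 2√(44997) + 283 = 442 + 2√(44997), so γ^2 - 442 = 2√(44997); squaring, (γ^2 - 442)^2 = 4·44997, i.e. γ^4 - 884γ^2 + 195364 - 179988 = 0, i.e. γ^4 - 884γ^2 + 15376 = 0. So γ is a root of x^4 - 884x^2 + 15376. This polynomial is irreducible over Q: it has no rational root (each ±√159 ± √283 is irrational), and any factorization into two quadratics over Q would force √(44997) ∈ Q (pairing opposite roots) or √159, √283 ∈ Q (other pairings), all impossible. Hence [Q(γ):Q] = 4 = [Q(√159, √283):Q], so Q(γ) = Q(√159, √283).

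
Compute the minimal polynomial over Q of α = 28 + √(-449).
m_α(x) = x^2 - 56x + 1233

From α - 28 = √(-449), squaring gives (α - 28)^2 = -449, i.e. α^2 - 56α + 784 = -449, so α^2 - 56α + 1233 = 0. The discriminant of x^2 - 56x + 1233 is (-56)^2 - 4·(1233) = 3136 - 4932 = -1796, and 4·(-449) is not a perfect square in Q since -449 is squarefree and ≠ 1. Hence x^2 - 56x + 1233 is irreducible over Q and is the minimal polynomial of α.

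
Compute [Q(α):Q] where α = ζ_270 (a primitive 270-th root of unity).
[Q(α):Q] = 72

The minimal polynomial of ζ_270 over Q is the 270-th cyclotomic polynomial Φ_270(x), which is irreducible over Q and has degree φ(270) = 72. Hence [Q(α):Q] = φ(270) = 72.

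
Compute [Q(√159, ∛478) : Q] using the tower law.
[Q(√159, ∛478) : Q] = 6

Let L = Q(√159, ∛478). Since Q(√159) ⊂ L and [Q(√159):Q] = 2, the tower law gives 2 | [L:Q]. Likewise Q(∛478) ⊂ L with [Q(∛478):Q] = 3 (because 478 is not a perfect cube), so 3 | [L:Q]. As gcd(2,3) = 1, [L:Q] is divisible by 6. Conversely L is generated over Q by √159 and ∛478, so [L:Q] ≤ 2·3 = 6. Therefore [Q(√159, ∛478) : Q] = 6.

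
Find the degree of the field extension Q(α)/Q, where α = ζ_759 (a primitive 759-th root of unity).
[Q(α):Q] = 440

The minimal polynomial of ζ_759 over Q is the 759-th cyclotomic polynomial Φ_759(x), which is irreducible over Q and has degree φ(759) = 440. Hence [Q(α):Q] = φ(759) = 440.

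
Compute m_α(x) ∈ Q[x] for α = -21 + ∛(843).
m_α(x) = x^3 + 63x^2 + 1323x + 8418

Set β = α + 21 = ∛(843), so β^3 = 843. Then (α + 21)^3 - 843 = 0, i.e. α is a root of g(x) = (x + 21)^3 - 843 = x^3 + 63x^2 + 1323x + 8418. Since g(x) = h(x + 21) where h(x) = x^3 - 843, and h is irreducible over Q (because 843 is not a perfect cube, so h has no rational root, and a monic cubic with no rational root is irreducible), g is also irreducible (irreducibility is preserved under the substitution x → x + 21). Hence m_α(x) = x^3 + 63x^2 + 1323x + 8418.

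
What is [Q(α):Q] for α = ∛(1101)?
[Q(α):Q] = 3

The minimal polynomial of α is x^3 - 1101, irreducible over Q since 1101 is not a perfect cube (so x^3 - 1101 has no rational root). Hence [Q(α):Q] = deg(m_α) = 3.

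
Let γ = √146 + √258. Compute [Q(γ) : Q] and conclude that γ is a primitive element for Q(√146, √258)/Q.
[Q(γ) : Q] = 4 (equivalently, Q(γ) = Q(√146, √258))

Obviously Q(γ) ⊆ Q(√146, √258), and [Q(√146, √258):Q] = 4 (since 146, 258 are distinct squarefree integers > 1 with 37668 not a perfect square). To show equality we compute the minimal polynomial of γ. From γ = √146 + √258: γ^2 = 146 + 2√(37668) + 258 = 404 + 2√(37668), so γ^2 - 404 = 2√(37668); squaring, (γ^2 - 404)^2 = 4·37668, i.e. γ^4 - 808γ^2 + 163216 - 150672 = 0, i.e. γ^4 - 808γ^2 + 12544 = 0. So γ is a root of x^4 - 808x^2 + 12544. This polynomial is irreducible over Q: it has no rational root (each ±√146 ± √258 is irrational), and any factorization into two quadratics over Q would force √(37668) ∈ Q (pairing opposite roots) or √146, √258 ∈ Q (other pairings), all impossible. Hence [Q(γ):Q] = 4 = [Q(√146, √258):Q], so Q(γ) = Q(√146, √258).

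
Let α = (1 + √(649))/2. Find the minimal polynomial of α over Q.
m_α(x) = x^2 - x - 162

From 2α - 1 = √(649), squaring gives (2α - 1)^2 = 649, i.e. 4α^2 - 4α + 1 = 649, so α^2 - α + (1 - 649)/4 = 0. Since 649 ≡ 1 (mod 4), (1 - 649)/4 = -162 ∈ Z. The polynomial x^2 - x - 162 has discriminant 1 - 4·(-162) = 649, which is not a perfect square in Q (d = 649 is squarefree and ≠ 1), so x^2 - x - 162 is irreducible over Q. It is the minimal polynomial of α.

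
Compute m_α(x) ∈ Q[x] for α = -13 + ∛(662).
m_α(x) = x^3 + 39x^2 + 507x + 1535

Set β = α + 13 = ∛(662), so β^3 = 662. Then (α + 13)^3 - 662 = 0, i.e. α is a root of g(x) = (x + 13)^3 - 662 = x^3 + 39x^2 + 507x + 1535. Since g(x) = h(x + 13) where h(x) = x^3 - 662, and h is irreducible over Q (because 662 is not a perfect cube, so h has no rational root, and a monic cubic with no rational root is irreducible), g is also irreducible (irreducibility is preserved under the substitution x → x + 13). Hence m_α(x) = x^3 + 39x^2 + 507x + 1535.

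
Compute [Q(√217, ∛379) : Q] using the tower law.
[Q(√217, ∛379) : Q] = 6

Let L = Q(√217, ∛379). Since Q(√217) ⊂ L and [Q(√217):Q] = 2, the tower law gives 2 | [L:Q]. Likewise Q(∛379) ⊂ L with [Q(∛379):Q] = 3 (because 379 is not a perfect cube), so 3 | [L:Q]. As gcd(2,3) = 1, [L:Q] is divisible by 6. Conversely L is generated over Q by √217 and ∛379, so [L:Q] ≤ 2·3 = 6. Therefore [Q(√217, ∛379) : Q] = 6.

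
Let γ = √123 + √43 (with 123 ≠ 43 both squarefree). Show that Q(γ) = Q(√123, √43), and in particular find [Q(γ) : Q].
[Q(γ) : Q] = 4 (equivalently, Q(γ) = Q(√123, √43))

Obviously Q(γ) ⊆ Q(√123, √43), and [Q(√123, √43):Q] = 4 (since 123, 43 are distinct squarefree integers > 1 with 5289 not a perfect square). To show equality we compute the minimal polynomial of γ. From γ = √123 + √43: γ^2 = 123 + 2√(5289) + 43 = 166 + 2√(5289), so γ^2 - 166 = 2√(5289); squaring, (γ^2 - 166)^2 = 4·5289, i.e. γ^4 - 332γ^2 + 27556 - 21156 = 0, i.e. γ^4 - 332γ^2 + 6400 = 0. So γ is a root of x^4 - 332x^2 + 6400. This polynomial is irreducible over Q: it has no rational root (each ±√123 ± √43 is irrational), and any factorization into two quadratics over Q would force √(5289) ∈ Q (pairing opposite roots) or √123, √43 ∈ Q (other pairings), all impossible. Hence [Q(γ):Q] = 4 = [Q(√123, √43):Q], so Q(γ) = Q(√123, √43).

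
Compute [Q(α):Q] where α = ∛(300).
[Q(α):Q] = 3

The minimal polynomial of α is x^3 - 300, irreducible over Q since 300 is not a perfect cube (so x^3 - 300 has no rational root). Hence [Q(α):Q] = deg(m_α) = 3.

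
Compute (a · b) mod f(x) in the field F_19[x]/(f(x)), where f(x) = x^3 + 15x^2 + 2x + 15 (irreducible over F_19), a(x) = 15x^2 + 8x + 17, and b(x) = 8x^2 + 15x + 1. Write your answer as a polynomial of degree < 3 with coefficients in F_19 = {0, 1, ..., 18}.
a · b ≡ 10x^2 + 3x + 15 (mod f(x))

Multiply in F_19[x]: a(x)·b(x) = (15x^2 + 8x + 17)·(8x^2 + 15x + 1) = 6x^4 + 4x^3 + 5x^2 + 16x + 17. This has degree ≥ 3, so divide by f(x) over F_19: 6x^4 + 4x^3 + 5x^2 + 16x + 17 = (6x + 9)·(x^3 + 15x^2 + 2x + 15) + (10x^2 + 3x + 15). Hence a·b ≡ 10x^2 + 3x + 15 (mod f). (F_19[x]/(f) is a field with 19^3 = 6859 elements since f is irreducible of degree 3.)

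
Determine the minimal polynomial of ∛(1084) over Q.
m_α(x) = x^3 - 1084

α satisfies α^3 = 1084, so x^3 - 1084 annihilates α. By the rational root test, a rational root p/q (in lowest terms) of x^3 - 1084 would satisfy p^3 = 1084 q^3, forcing q = 1 and p^3 = 1084; but 1084 is not a perfect cube, contradiction. A monic cubic over Q with no rational root is irreducible (any nontrivial factorization would include a linear factor). Hence x^3 - 1084 is the minimal polynomial of α, and in particular [Q(α):Q] = 3.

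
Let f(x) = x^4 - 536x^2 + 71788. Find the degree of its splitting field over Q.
[K : Q] = 4

Solving the quadratic in x^2: x^2 = (536 ± √(536^2 - 4·71788))/2 = (536 ± √144)/2 = (536 ± 12)/2, giving x^2 = 262 or x^2 = 274. So f(x) = (x^2 - 262)(x^2 - 274) and the roots of f are ±√262, ±√274. Hence the splitting field is K = Q(√262, √274). Since 262 and 274 are distinct squarefree integers > 1, their product 71788 is not a perfect square, so √274 ∉ Q(√262). By the tower law [K:Q] = [Q(√262,√274):Q(√262)] · [Q(√262):Q] = 2 · 2 = 4.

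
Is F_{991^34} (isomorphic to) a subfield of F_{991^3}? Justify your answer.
No: F_{991^34} is not a subfield of F_{991^3}

F_{p^m} embeds in F_{p^n} iff m | n. Here 34 ∤ 3 (since 3 = 0·34 + 3 with remainder 3 ≠ 0), so F_{991^34} is not a subfield of F_{991^3}. Equivalently: if it were, the tower law would give 34 = [F_{991^34}:F_991] dividing [F_{991^3}:F_991] = 3, contradiction.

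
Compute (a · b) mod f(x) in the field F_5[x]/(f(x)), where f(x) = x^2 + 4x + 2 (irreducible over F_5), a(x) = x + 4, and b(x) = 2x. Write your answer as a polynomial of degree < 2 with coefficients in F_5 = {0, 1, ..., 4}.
a · b ≡ 1 (mod f(x))

Multiply in F_5[x]: a(x)·b(x) = (x + 4)·(2x) = 2x^2 + 3x. This has degree ≥ 2, so divide by f(x) over F_5: 2x^2 + 3x = (2)·(x^2 + 4x + 2) + (1). Hence a·b ≡ 1 (mod f). (F_5[x]/(f) is a field with 5^2 = 25 elements since f is irreducible of degree 2.)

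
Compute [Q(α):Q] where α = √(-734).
[Q(α):Q] = 2

[Q(α):Q] equals the degree of the minimal polynomial of α. Here α^2 = -734 and x^2 + 734 is irreducible (d = -734 is squarefree, ≠ 1, hence not a square), so deg(m_α) = 2. Thus [Q(α):Q] = 2.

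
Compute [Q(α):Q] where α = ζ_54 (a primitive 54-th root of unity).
[Q(α):Q] = 18

The minimal polynomial of ζ_54 over Q is the 54-th cyclotomic polynomial Φ_54(x), which is irreducible over Q and has degree φ(54) = 18. Hence [Q(α):Q] = φ(54) = 18.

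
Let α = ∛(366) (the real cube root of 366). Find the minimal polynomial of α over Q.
m_α(x) = x^3 - 366

α satisfies α^3 = 366, so x^3 - 366 annihilates α. By the rational root test, a rational root p/q (in lowest terms) of x^3 - 366 would satisfy p^3 = 366 q^3, forcing q = 1 and p^3 = 366; but 366 is not a perfect cube, contradiction. A monic cubic over Q with no rational root is irreducible (any nontrivial factorization would include a linear factor). Hence x^3 - 366 is the minimal polynomial of α, and in particular [Q(α):Q] = 3.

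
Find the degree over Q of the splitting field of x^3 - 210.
[K : Q] = 6

The roots of x^3 - 210 are ∛210, ω∛210, ω^2∛210 where ω = e^(2πi/3) is a primitive cube root of unity, so K = Q(∛210, ω). Now [Q(∛210):Q] = 3 (since 210 is not a perfect cube, x^3 - 210 is irreducible) and [Q(ω):Q] = 2. Both 2 and 3 divide [K:Q], and [K:Q] ≤ 3·2 = 6, so [K:Q] = 6. (Equivalently: Q(∛210) ⊂ R but ω ∉ R, so [K : Q(∛210)] = 2.)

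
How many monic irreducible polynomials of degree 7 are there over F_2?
There are 18 monic irreducible polynomials of degree 7 over F_2

Each element of F_{2^7} that lies in no proper subfield is a root of exactly one monic irreducible of degree 7 over F_2, and each such polynomial has 7 distinct roots in F_{2^7}. By Möbius inversion the count is N_2(7) = (1/7) Σ_{d|7} μ(7/d) · 2^d = (1/7)(μ(7)·2^1 + μ(1)·2^7) = 126/7 = 18.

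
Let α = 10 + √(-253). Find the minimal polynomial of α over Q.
m_α(x) = x^2 - 20x + 353

From α - 10 = √(-253), squaring gives (α - 10)^2 = -253, i.e. α^2 - 20α + 100 = -253, so α^2 - 20α + 353 = 0. The discriminant of x^2 - 20x + 353 is (-20)^2 - 4·(353) = 400 - 1412 = -1012, and 4·(-253) is not a perfect square in Q since -253 is squarefree and ≠ 1. Hence x^2 - 20x + 353 is irreducible over Q and is the minimal polynomial of α.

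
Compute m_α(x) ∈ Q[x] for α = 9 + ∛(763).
m_α(x) = x^3 - 27x^2 + 243x - 1492

Set β = α - 9 = ∛(763), so β^3 = 763. Then (α - 9)^3 - 763 = 0, i.e. α is a root of g(x) = (x - 9)^3 - 763 = x^3 - 27x^2 + 243x - 1492. Since g(x) = h(x - 9) where h(x) = x^3 - 763, and h is irreducible over Q (because 763 is not a perfect cube, so h has no rational root, and a monic cubic with no rational root is irreducible), g is also irreducible (irreducibility is preserved under the substitution x → x - 9). Hence m_α(x) = x^3 - 27x^2 + 243x - 1492.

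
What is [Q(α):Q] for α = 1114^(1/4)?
[Q(α):Q] = 4

α is a root of x^4 - 1114. By Eisenstein's criterion at the prime p = 2 (which divides the constant term 1114 but p^2 = 4 does not, since 1114 is squarefree), x^4 - 1114 is irreducible over Q. Hence [Q(α):Q] = 4.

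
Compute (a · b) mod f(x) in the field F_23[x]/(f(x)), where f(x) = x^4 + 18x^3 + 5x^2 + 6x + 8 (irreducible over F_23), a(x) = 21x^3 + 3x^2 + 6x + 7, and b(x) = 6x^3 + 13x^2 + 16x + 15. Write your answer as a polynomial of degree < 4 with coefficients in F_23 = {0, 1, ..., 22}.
a · b ≡ 9x^3 + 12x^2 + 6x (mod f(x))

Multiply in F_23[x]: a(x)·b(x) = (21x^3 + 3x^2 + 6x + 7)·(6x^3 + 13x^2 + 16x + 15) = 11x^6 + 15x^5 + 20x^4 + 2x^2 + 18x + 13. This has degree ≥ 4, so divide by f(x) over F_23: 11x^6 + 15x^5 + 20x^4 + 2x^2 + 18x + 13 = (11x^2 + x + 16)·(x^4 + 18x^3 + 5x^2 + 6x + 8) + (9x^3 + 12x^2 + 6x). Hence a·b ≡ 9x^3 + 12x^2 + 6x (mod f). (F_23[x]/(f) is a field with 23^4 = 279841 elements since f is irreducible of degree 4.)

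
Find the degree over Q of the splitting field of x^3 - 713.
[K : Q] = 6

The roots of x^3 - 713 are ∛713, ω∛713, ω^2∛713 where ω = e^(2πi/3) is a primitive cube root of unity, so K = Q(∛713, ω). Now [Q(∛713):Q] = 3 (since 713 is not a perfect cube, x^3 - 713 is irreducible) and [Q(ω):Q] = 2. Both 2 and 3 divide [K:Q], and [K:Q] ≤ 3·2 = 6, so [K:Q] = 6. (Equivalently: Q(∛713) ⊂ R but ω ∉ R, so [K : Q(∛713)] = 2.)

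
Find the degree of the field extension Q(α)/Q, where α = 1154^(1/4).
[Q(α):Q] = 4

α is a root of x^4 - 1154. By Eisenstein's criterion at the prime p = 2 (which divides the constant term 1154 but p^2 = 4 does not, since 1154 is squarefree), x^4 - 1154 is irreducible over Q. Hence [Q(α):Q] = 4.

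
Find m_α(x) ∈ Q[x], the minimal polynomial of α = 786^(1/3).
m_α(x) = x^3 - 786

α satisfies α^3 = 786, so x^3 - 786 annihilates α. By the rational root test, a rational root p/q (in lowest terms) of x^3 - 786 would satisfy p^3 = 786 q^3, forcing q = 1 and p^3 = 786; but 786 is not a perfect cube, contradiction. A monic cubic over Q with no rational root is irreducible (any nontrivial factorization would include a linear factor). Hence x^3 - 786 is the minimal polynomial of α, and in particular [Q(α):Q] = 3.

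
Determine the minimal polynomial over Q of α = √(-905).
m_α(x) = x^2 + 905

α satisfies α^2 + 905 = 0, so x^2 + 905 annihilates α. Since d = -905 is squarefree and ≠ 1, it is not a perfect square in Q, so x^2 + 905 has no rational root and is therefore irreducible over Q (a degree-2 polynomial over a field is irreducible iff it has no root). Hence m_α(x) = x^2 + 905.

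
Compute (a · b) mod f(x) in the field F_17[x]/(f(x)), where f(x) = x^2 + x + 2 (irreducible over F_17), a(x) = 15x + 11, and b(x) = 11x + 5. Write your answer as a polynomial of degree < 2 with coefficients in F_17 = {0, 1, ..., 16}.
a · b ≡ 14x + 14 (mod f(x))

Multiply in F_17[x]: a(x)·b(x) = (15x + 11)·(11x + 5) = 12x^2 + 9x + 4. This has degree ≥ 2, so divide by f(x) over F_17: 12x^2 + 9x + 4 = (12)·(x^2 + x + 2) + (14x + 14). Hence a·b ≡ 14x + 14 (mod f). (F_17[x]/(f) is a field with 17^2 = 289 elements since f is irreducible of degree 2.)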